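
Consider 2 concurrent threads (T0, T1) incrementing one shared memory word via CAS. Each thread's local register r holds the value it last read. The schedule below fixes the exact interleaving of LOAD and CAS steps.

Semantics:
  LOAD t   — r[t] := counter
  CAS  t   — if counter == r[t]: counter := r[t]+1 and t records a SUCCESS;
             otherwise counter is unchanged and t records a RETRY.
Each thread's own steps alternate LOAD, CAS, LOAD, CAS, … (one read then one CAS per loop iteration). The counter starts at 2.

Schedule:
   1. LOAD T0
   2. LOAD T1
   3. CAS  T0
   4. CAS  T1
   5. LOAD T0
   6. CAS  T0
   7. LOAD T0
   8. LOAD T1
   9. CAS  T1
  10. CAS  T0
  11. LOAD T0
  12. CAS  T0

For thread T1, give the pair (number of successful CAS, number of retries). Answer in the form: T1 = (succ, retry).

[1] T0.load  rd  (counter 2, T0.r 2)
[2] T1.load  rd  (counter 2, T1.r 2)
[3] T0.cas  hit  (counter 3, T0.r 2)
[4] T1.cas  miss  (counter 3, T1.r 2)
[5] T0.load  rd  (counter 3, T0.r 3)
[6] T0.cas  hit  (counter 4, T0.r 3)
[7] T0.load  rd  (counter 4, T0.r 4)
[8] T1.load  rd  (counter 4, T1.r 4)
[9] T1.cas  hit  (counter 5, T1.r 4)
[10] T0.cas  miss  (counter 5, T0.r 4)
[11] T0.load  rd  (counter 5, T0.r 5)
[12] T0.cas  hit  (counter 6, T0.r 5)

T1 = (1, 1)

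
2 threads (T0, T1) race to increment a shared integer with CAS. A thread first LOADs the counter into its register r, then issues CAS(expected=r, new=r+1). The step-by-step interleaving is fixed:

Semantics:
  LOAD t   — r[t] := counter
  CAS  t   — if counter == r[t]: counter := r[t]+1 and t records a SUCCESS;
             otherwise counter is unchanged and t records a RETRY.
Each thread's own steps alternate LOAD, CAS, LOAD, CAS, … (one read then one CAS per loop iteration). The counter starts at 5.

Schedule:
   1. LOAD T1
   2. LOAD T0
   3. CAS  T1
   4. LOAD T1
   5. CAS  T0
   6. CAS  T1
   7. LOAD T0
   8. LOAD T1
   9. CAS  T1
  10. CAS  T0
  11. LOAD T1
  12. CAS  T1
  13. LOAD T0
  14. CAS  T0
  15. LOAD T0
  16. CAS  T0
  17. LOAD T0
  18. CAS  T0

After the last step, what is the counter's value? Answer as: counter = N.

counter = 12

step 1: T1 LOAD ⇒ load; ctr=5 reg=5
step 2: T0 LOAD ⇒ load; ctr=5 reg=5
step 3: T1 CAS ⇒ ok; ctr=6 reg=5
step 4: T1 LOAD ⇒ load; ctr=6 reg=6
step 5: T0 CAS ⇒ retry; ctr=6 reg=5
step 6: T1 CAS ⇒ ok; ctr=7 reg=6
step 7: T0 LOAD ⇒ load; ctr=7 reg=7
step 8: T1 LOAD ⇒ load; ctr=7 reg=7
step 9: T1 CAS ⇒ ok; ctr=8 reg=7
step 10: T0 CAS ⇒ retry; ctr=8 reg=7
step 11: T1 LOAD ⇒ load; ctr=8 reg=8
step 12: T1 CAS ⇒ ok; ctr=9 reg=8
step 13: T0 LOAD ⇒ load; ctr=9 reg=9
step 14: T0 CAS ⇒ ok; ctr=10 reg=9
step 15: T0 LOAD ⇒ load; ctr=10 reg=10
step 16: T0 CAS ⇒ ok; ctr=11 reg=10
step 17: T0 LOAD ⇒ load; ctr=11 reg=11
step 18: T0 CAS ⇒ ok; ctr=12 reg=11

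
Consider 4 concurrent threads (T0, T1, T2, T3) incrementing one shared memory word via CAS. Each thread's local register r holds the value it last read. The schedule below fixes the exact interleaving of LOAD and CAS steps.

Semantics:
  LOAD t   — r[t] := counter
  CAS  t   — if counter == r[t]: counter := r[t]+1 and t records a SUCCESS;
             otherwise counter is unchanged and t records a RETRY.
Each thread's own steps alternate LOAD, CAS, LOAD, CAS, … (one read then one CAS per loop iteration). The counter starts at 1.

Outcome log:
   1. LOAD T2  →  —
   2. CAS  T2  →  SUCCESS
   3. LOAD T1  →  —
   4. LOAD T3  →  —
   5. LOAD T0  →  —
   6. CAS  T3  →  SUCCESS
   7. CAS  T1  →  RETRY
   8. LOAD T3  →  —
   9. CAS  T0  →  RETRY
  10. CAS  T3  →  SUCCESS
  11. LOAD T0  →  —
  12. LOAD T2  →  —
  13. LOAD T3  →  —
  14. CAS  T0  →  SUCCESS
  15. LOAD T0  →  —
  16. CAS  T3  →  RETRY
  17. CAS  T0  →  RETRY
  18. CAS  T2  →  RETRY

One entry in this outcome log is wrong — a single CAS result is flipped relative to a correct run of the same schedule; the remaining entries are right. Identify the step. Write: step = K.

Reference trace:
1. LOAD T2 → mem=1 r[T2]=1 [LOAD]
2. CAS T2 → mem=2 r[T2]=1 [OK]
3. LOAD T1 → mem=2 r[T1]=2 [LOAD]
4. LOAD T3 → mem=2 r[T3]=2 [LOAD]
5. LOAD T0 → mem=2 r[T0]=2 [LOAD]
6. CAS T3 → mem=3 r[T3]=2 [OK]
7. CAS T1 → mem=3 r[T1]=2 [RETRY]
8. LOAD T3 → mem=3 r[T3]=3 [LOAD]
9. CAS T0 → mem=3 r[T0]=2 [RETRY]
10. CAS T3 → mem=4 r[T3]=3 [OK]
11. LOAD T0 → mem=4 r[T0]=4 [LOAD]
12. LOAD T2 → mem=4 r[T2]=4 [LOAD]
13. LOAD T3 → mem=4 r[T3]=4 [LOAD]
14. CAS T0 → mem=5 r[T0]=4 [OK]
15. LOAD T0 → mem=5 r[T0]=5 [LOAD]
16. CAS T3 → mem=5 r[T3]=4 [RETRY]
17. CAS T0 → mem=6 r[T0]=5 [OK]
18. CAS T2 → mem=6 r[T2]=4 [RETRY]
Flip is step 17.

step = 17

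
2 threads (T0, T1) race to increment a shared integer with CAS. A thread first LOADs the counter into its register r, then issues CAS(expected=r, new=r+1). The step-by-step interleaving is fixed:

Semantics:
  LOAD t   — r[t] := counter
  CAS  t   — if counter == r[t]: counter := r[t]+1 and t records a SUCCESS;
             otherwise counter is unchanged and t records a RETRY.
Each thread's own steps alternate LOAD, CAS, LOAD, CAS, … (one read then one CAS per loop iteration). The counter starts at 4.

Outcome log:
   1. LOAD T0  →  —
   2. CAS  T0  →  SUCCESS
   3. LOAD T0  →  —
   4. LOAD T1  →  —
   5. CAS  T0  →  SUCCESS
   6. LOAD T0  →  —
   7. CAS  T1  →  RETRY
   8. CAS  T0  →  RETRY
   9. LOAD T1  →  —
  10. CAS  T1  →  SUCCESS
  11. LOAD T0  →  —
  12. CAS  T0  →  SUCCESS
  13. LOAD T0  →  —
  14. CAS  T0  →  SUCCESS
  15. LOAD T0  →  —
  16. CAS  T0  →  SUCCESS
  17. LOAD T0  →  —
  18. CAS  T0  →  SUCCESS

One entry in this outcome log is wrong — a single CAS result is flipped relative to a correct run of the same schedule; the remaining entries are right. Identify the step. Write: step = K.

Reference trace:
#1 T0 reads 4
#2 T0 CAS(4→5) writes; counter now 5
#3 T0 reads 5
#4 T1 reads 5
#5 T0 CAS(5→6) writes; counter now 6
#6 T0 reads 6
#7 T1 CAS(5→6) fails; counter now 6
#8 T0 CAS(6→7) writes; counter now 7
#9 T1 reads 7
#10 T1 CAS(7→8) writes; counter now 8
#11 T0 reads 8
#12 T0 CAS(8→9) writes; counter now 9
#13 T0 reads 9
#14 T0 CAS(9→10) writes; counter now 10
#15 T0 reads 10
#16 T0 CAS(10→11) writes; counter now 11
#17 T0 reads 11
#18 T0 CAS(11→12) writes; counter now 12
Flip is step 8.

step = 8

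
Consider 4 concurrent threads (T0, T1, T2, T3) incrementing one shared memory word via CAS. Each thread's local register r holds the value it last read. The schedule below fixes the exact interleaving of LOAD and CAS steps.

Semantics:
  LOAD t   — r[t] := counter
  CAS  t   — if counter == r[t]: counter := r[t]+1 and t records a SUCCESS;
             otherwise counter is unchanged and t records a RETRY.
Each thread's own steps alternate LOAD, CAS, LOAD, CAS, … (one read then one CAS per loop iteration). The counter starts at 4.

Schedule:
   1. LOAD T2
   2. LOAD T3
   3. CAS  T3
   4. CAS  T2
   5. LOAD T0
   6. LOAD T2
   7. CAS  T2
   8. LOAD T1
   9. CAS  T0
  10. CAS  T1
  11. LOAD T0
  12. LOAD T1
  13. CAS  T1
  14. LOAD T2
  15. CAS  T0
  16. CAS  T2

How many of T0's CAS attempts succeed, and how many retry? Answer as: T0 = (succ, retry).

#1 T2 reads 4
#2 T3 reads 4
#3 T3 CAS(4→5) writes; counter now 5
#4 T2 CAS(4→5) fails; counter now 5
#5 T0 reads 5
#6 T2 reads 5
#7 T2 CAS(5→6) writes; counter now 6
#8 T1 reads 6
#9 T0 CAS(5→6) fails; counter now 6
#10 T1 CAS(6→7) writes; counter now 7
#11 T0 reads 7
#12 T1 reads 7
#13 T1 CAS(7→8) writes; counter now 8
#14 T2 reads 8
#15 T0 CAS(7→8) fails; counter now 8
#16 T2 CAS(8→9) writes; counter now 9

T0 = (0, 2)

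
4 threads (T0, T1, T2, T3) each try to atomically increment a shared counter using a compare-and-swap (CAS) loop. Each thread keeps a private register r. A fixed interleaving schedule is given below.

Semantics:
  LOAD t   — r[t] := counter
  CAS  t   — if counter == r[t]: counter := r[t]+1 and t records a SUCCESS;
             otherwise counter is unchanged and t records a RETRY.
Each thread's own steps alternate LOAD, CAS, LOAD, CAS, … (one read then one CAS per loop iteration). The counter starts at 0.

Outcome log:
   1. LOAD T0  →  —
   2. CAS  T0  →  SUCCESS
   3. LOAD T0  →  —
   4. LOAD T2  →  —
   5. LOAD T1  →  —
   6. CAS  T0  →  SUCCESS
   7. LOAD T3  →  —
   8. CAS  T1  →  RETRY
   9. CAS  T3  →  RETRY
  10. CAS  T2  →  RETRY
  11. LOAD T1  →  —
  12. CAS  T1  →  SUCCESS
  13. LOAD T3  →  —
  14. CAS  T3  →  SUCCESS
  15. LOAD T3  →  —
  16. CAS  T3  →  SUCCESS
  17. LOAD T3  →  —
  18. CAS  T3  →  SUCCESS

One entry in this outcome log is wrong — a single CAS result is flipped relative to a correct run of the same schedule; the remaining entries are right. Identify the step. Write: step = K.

Correct run:
#1 T0 reads 0
#2 T0 CAS(0→1) writes; counter now 1
#3 T0 reads 1
#4 T2 reads 1
#5 T1 reads 1
#6 T0 CAS(1→2) writes; counter now 2
#7 T3 reads 2
#8 T1 CAS(1→2) fails; counter now 2
#9 T3 CAS(2→3) writes; counter now 3
#10 T2 CAS(1→2) fails; counter now 3
#11 T1 reads 3
#12 T1 CAS(3→4) writes; counter now 4
#13 T3 reads 4
#14 T3 CAS(4→5) writes; counter now 5
#15 T3 reads 5
#16 T3 CAS(5→6) writes; counter now 6
#17 T3 reads 6
#18 T3 CAS(6→7) writes; counter now 7
Flip is step 9.

step = 9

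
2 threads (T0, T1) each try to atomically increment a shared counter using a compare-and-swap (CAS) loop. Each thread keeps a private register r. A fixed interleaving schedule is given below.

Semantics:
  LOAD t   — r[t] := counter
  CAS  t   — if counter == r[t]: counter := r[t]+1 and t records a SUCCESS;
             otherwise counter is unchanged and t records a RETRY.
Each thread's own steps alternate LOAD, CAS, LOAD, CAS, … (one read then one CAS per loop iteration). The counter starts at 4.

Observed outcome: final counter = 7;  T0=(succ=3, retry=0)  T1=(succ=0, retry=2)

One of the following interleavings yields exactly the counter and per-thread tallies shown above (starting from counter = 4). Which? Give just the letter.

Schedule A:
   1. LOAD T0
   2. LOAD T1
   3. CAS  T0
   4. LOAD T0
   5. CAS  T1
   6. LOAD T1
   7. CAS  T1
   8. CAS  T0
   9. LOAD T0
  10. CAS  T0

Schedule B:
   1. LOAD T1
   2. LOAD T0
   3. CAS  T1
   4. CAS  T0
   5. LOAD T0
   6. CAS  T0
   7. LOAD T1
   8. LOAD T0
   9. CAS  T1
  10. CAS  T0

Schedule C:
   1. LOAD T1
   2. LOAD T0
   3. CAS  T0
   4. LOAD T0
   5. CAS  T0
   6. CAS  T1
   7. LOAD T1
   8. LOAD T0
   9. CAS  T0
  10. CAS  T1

C

Tracing schedule C:
1. LOAD T1 → mem=4 r[T1]=4 [LOAD]
2. LOAD T0 → mem=4 r[T0]=4 [LOAD]
3. CAS T0 → mem=5 r[T0]=4 [OK]
4. LOAD T0 → mem=5 r[T0]=5 [LOAD]
5. CAS T0 → mem=6 r[T0]=5 [OK]
6. CAS T1 → mem=6 r[T1]=4 [RETRY]
7. LOAD T1 → mem=6 r[T1]=6 [LOAD]
8. LOAD T0 → mem=6 r[T0]=6 [LOAD]
9. CAS T0 → mem=7 r[T0]=6 [OK]
10. CAS T1 → mem=7 r[T1]=6 [RETRY]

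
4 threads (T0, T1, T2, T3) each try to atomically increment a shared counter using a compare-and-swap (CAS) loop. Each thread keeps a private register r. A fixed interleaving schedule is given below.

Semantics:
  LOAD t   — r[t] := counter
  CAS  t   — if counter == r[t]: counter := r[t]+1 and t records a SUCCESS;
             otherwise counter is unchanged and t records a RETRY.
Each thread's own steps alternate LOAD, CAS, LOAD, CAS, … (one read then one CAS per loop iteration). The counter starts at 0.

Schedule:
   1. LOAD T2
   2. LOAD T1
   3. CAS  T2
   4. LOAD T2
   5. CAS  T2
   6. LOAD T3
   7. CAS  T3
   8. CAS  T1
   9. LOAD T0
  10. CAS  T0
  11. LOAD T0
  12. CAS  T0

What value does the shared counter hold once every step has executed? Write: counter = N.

   1) LOAD T2:  M=0  r_T2=0
   2) LOAD T1:  M=0  r_T1=0
   3) CAS  T2:  M=1  r_T2=0 ✓
   4) LOAD T2:  M=1  r_T2=1
   5) CAS  T2:  M=2  r_T2=1 ✓
   6) LOAD T3:  M=2  r_T3=2
   7) CAS  T3:  M=3  r_T3=2 ✓
   8) CAS  T1:  M=3  r_T1=0 ✗
   9) LOAD T0:  M=3  r_T0=3
  10) CAS  T0:  M=4  r_T0=3 ✓
  11) LOAD T0:  M=4  r_T0=4
  12) CAS  T0:  M=5  r_T0=4 ✓

counter = 5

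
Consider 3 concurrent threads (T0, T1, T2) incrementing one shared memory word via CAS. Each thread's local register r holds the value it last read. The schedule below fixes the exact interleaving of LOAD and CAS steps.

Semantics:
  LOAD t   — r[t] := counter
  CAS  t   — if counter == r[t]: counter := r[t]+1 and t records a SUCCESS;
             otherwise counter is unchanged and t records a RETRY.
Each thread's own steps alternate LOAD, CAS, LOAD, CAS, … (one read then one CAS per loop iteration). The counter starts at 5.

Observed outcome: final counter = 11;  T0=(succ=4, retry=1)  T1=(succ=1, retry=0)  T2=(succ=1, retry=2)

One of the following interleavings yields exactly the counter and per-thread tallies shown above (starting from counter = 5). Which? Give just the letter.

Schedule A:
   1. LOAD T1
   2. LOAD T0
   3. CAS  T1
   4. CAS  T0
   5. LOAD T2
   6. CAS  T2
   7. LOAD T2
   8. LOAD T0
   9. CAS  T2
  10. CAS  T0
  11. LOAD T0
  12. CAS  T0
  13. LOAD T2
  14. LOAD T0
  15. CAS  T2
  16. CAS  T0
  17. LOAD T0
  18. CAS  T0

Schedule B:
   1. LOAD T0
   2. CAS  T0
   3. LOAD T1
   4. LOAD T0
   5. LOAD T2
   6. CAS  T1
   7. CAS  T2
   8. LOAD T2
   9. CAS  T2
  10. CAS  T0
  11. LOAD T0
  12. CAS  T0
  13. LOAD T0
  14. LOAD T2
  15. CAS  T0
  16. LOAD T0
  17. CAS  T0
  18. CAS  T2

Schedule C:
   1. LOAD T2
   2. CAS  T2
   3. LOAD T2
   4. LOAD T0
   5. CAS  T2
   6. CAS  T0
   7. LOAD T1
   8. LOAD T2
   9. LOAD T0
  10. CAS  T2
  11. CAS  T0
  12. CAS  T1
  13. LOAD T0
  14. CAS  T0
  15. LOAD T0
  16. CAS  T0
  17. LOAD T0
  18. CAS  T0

Run B:
[1] T0.load  rd  (counter 5, T0.r 5)
[2] T0.cas  hit  (counter 6, T0.r 5)
[3] T1.load  rd  (counter 6, T1.r 6)
[4] T0.load  rd  (counter 6, T0.r 6)
[5] T2.load  rd  (counter 6, T2.r 6)
[6] T1.cas  hit  (counter 7, T1.r 6)
[7] T2.cas  miss  (counter 7, T2.r 6)
[8] T2.load  rd  (counter 7, T2.r 7)
[9] T2.cas  hit  (counter 8, T2.r 7)
[10] T0.cas  miss  (counter 8, T0.r 6)
[11] T0.load  rd  (counter 8, T0.r 8)
[12] T0.cas  hit  (counter 9, T0.r 8)
[13] T0.load  rd  (counter 9, T0.r 9)
[14] T2.load  rd  (counter 9, T2.r 9)
[15] T0.cas  hit  (counter 10, T0.r 9)
[16] T0.load  rd  (counter 10, T0.r 10)
[17] T0.cas  hit  (counter 11, T0.r 10)
[18] T2.cas  miss  (counter 11, T2.r 9)

B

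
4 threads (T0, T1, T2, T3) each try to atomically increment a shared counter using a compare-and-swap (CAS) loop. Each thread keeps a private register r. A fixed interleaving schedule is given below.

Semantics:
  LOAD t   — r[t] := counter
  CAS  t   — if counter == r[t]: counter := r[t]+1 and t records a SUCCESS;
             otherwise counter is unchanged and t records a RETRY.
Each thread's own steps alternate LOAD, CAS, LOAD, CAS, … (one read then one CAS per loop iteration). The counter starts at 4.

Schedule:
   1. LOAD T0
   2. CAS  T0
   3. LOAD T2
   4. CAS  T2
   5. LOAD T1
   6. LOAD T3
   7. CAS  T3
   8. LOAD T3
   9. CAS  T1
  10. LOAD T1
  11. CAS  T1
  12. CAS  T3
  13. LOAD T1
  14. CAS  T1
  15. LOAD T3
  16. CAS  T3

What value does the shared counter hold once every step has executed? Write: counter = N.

counter = 10

   1) LOAD T0:  M=4  r_T0=4
   2) CAS  T0:  M=5  r_T0=4 ✓
   3) LOAD T2:  M=5  r_T2=5
   4) CAS  T2:  M=6  r_T2=5 ✓
   5) LOAD T1:  M=6  r_T1=6
   6) LOAD T3:  M=6  r_T3=6
   7) CAS  T3:  M=7  r_T3=6 ✓
   8) LOAD T3:  M=7  r_T3=7
   9) CAS  T1:  M=7  r_T1=6 ✗
  10) LOAD T1:  M=7  r_T1=7
  11) CAS  T1:  M=8  r_T1=7 ✓
  12) CAS  T3:  M=8  r_T3=7 ✗
  13) LOAD T1:  M=8  r_T1=8
  14) CAS  T1:  M=9  r_T1=8 ✓
  15) LOAD T3:  M=9  r_T3=9
  16) CAS  T3:  M=10  r_T3=9 ✓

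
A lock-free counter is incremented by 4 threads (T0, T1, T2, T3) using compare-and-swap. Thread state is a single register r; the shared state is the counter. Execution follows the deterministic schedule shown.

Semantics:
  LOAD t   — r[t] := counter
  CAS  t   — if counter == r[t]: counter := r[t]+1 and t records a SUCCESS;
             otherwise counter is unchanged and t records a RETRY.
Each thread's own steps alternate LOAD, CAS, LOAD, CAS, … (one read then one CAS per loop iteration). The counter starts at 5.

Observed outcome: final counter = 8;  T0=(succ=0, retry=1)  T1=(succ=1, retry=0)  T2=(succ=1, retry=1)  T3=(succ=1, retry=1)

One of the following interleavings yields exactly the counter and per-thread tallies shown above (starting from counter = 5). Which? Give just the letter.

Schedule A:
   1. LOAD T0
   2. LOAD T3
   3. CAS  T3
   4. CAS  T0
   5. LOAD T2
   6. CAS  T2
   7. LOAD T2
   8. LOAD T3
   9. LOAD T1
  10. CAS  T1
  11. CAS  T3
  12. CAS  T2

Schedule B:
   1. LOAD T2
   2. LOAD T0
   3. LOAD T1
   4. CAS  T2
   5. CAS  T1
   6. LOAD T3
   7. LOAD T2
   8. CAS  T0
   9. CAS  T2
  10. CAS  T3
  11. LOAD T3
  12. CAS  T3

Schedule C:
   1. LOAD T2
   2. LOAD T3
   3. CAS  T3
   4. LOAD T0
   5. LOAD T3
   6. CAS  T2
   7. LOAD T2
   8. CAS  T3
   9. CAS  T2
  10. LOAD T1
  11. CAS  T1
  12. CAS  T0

Simulating candidate A:
#1 T0 reads 5
#2 T3 reads 5
#3 T3 CAS(5→6) writes; counter now 6
#4 T0 CAS(5→6) fails; counter now 6
#5 T2 reads 6
#6 T2 CAS(6→7) writes; counter now 7
#7 T2 reads 7
#8 T3 reads 7
#9 T1 reads 7
#10 T1 CAS(7→8) writes; counter now 8
#11 T3 CAS(7→8) fails; counter now 8
#12 T2 CAS(7→8) fails; counter now 8

A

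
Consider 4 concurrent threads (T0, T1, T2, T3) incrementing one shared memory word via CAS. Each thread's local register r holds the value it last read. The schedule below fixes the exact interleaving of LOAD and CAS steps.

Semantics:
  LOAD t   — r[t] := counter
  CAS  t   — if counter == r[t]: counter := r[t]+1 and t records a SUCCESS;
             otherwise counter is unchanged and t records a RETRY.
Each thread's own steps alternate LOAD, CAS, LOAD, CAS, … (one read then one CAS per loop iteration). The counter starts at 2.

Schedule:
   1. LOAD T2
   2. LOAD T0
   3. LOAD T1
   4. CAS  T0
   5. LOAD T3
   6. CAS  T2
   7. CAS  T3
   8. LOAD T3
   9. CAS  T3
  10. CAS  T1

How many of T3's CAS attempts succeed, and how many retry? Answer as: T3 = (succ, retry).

   1) LOAD T2:  M=2  r_T2=2
   2) LOAD T0:  M=2  r_T0=2
   3) LOAD T1:  M=2  r_T1=2
   4) CAS  T0:  M=3  r_T0=2 ✓
   5) LOAD T3:  M=3  r_T3=3
   6) CAS  T2:  M=3  r_T2=2 ✗
   7) CAS  T3:  M=4  r_T3=3 ✓
   8) LOAD T3:  M=4  r_T3=4
   9) CAS  T3:  M=5  r_T3=4 ✓
  10) CAS  T1:  M=5  r_T1=2 ✗

T3 = (2, 0)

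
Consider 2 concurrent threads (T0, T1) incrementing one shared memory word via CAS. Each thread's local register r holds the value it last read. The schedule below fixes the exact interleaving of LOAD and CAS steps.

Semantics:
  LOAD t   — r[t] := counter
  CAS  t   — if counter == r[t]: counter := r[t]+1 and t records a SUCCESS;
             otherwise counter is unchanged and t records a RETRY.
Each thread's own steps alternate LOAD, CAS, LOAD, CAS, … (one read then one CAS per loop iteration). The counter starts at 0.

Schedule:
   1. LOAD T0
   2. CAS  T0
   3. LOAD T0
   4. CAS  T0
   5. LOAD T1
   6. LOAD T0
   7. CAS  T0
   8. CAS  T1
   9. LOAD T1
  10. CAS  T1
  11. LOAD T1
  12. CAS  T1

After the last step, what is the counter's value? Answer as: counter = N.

counter = 5

[1] T0.load  rd  (counter 0, T0.r 0)
[2] T0.cas  hit  (counter 1, T0.r 0)
[3] T0.load  rd  (counter 1, T0.r 1)
[4] T0.cas  hit  (counter 2, T0.r 1)
[5] T1.load  rd  (counter 2, T1.r 2)
[6] T0.load  rd  (counter 2, T0.r 2)
[7] T0.cas  hit  (counter 3, T0.r 2)
[8] T1.cas  miss  (counter 3, T1.r 2)
[9] T1.load  rd  (counter 3, T1.r 3)
[10] T1.cas  hit  (counter 4, T1.r 3)
[11] T1.load  rd  (counter 4, T1.r 4)
[12] T1.cas  hit  (counter 5, T1.r 4)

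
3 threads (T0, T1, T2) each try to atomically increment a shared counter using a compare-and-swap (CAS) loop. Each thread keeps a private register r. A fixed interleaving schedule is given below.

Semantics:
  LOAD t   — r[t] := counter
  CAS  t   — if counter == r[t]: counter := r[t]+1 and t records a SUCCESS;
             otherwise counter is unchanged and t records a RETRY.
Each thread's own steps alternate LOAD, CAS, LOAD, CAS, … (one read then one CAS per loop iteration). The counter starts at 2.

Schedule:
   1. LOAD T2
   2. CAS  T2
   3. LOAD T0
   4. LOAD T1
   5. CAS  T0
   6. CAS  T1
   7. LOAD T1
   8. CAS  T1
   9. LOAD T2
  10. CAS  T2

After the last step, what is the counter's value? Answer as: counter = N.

counter = 6

step 1: T2 LOAD ⇒ load; ctr=2 reg=2
step 2: T2 CAS ⇒ ok; ctr=3 reg=2
step 3: T0 LOAD ⇒ load; ctr=3 reg=3
step 4: T1 LOAD ⇒ load; ctr=3 reg=3
step 5: T0 CAS ⇒ ok; ctr=4 reg=3
step 6: T1 CAS ⇒ retry; ctr=4 reg=3
step 7: T1 LOAD ⇒ load; ctr=4 reg=4
step 8: T1 CAS ⇒ ok; ctr=5 reg=4
step 9: T2 LOAD ⇒ load; ctr=5 reg=5
step 10: T2 CAS ⇒ ok; ctr=6 reg=5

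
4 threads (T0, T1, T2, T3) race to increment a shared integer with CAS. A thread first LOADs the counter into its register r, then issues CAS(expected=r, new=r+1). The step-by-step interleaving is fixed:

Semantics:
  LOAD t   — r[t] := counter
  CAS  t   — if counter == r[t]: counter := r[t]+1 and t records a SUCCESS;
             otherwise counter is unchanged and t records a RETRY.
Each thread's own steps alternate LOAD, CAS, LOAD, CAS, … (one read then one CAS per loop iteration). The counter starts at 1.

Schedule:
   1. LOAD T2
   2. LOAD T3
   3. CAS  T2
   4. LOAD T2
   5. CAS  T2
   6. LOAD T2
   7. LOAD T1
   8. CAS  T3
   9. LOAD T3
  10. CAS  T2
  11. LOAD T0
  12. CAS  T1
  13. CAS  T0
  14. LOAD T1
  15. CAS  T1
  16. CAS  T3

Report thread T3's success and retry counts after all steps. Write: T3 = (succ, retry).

#1 T2 reads 1
#2 T3 reads 1
#3 T2 CAS(1→2) writes; counter now 2
#4 T2 reads 2
#5 T2 CAS(2→3) writes; counter now 3
#6 T2 reads 3
#7 T1 reads 3
#8 T3 CAS(1→2) fails; counter now 3
#9 T3 reads 3
#10 T2 CAS(3→4) writes; counter now 4
#11 T0 reads 4
#12 T1 CAS(3→4) fails; counter now 4
#13 T0 CAS(4→5) writes; counter now 5
#14 T1 reads 5
#15 T1 CAS(5→6) writes; counter now 6
#16 T3 CAS(3→4) fails; counter now 6

T3 = (0, 2)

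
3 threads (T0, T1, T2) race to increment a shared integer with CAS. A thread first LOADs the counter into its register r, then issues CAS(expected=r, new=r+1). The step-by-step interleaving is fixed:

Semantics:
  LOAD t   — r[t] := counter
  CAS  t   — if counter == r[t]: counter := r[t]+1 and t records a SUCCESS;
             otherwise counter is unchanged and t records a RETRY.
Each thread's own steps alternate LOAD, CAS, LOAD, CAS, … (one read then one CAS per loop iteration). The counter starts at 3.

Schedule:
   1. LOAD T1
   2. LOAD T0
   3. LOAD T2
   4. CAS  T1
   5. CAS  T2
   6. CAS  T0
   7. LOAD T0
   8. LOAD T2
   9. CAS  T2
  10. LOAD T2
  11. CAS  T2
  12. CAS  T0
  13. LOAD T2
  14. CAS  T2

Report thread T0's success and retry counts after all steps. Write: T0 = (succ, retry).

T0 = (0, 2)

#1 T1 reads 3
#2 T0 reads 3
#3 T2 reads 3
#4 T1 CAS(3→4) writes; counter now 4
#5 T2 CAS(3→4) fails; counter now 4
#6 T0 CAS(3→4) fails; counter now 4
#7 T0 reads 4
#8 T2 reads 4
#9 T2 CAS(4→5) writes; counter now 5
#10 T2 reads 5
#11 T2 CAS(5→6) writes; counter now 6
#12 T0 CAS(4→5) fails; counter now 6
#13 T2 reads 6
#14 T2 CAS(6→7) writes; counter now 7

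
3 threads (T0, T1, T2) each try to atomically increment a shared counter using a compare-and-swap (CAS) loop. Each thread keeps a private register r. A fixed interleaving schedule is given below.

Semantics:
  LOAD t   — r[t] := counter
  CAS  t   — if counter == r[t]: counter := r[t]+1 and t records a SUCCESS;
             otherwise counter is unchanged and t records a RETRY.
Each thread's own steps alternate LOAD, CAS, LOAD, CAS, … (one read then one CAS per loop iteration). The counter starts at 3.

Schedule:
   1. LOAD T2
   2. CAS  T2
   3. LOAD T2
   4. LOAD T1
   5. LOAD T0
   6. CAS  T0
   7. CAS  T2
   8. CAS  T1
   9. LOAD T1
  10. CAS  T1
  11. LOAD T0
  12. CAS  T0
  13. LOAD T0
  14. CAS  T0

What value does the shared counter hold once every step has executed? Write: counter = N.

   1) LOAD T2:  M=3  r_T2=3
   2) CAS  T2:  M=4  r_T2=3 ✓
   3) LOAD T2:  M=4  r_T2=4
   4) LOAD T1:  M=4  r_T1=4
   5) LOAD T0:  M=4  r_T0=4
   6) CAS  T0:  M=5  r_T0=4 ✓
   7) CAS  T2:  M=5  r_T2=4 ✗
   8) CAS  T1:  M=5  r_T1=4 ✗
   9) LOAD T1:  M=5  r_T1=5
  10) CAS  T1:  M=6  r_T1=5 ✓
  11) LOAD T0:  M=6  r_T0=6
  12) CAS  T0:  M=7  r_T0=6 ✓
  13) LOAD T0:  M=7  r_T0=7
  14) CAS  T0:  M=8  r_T0=7 ✓

counter = 8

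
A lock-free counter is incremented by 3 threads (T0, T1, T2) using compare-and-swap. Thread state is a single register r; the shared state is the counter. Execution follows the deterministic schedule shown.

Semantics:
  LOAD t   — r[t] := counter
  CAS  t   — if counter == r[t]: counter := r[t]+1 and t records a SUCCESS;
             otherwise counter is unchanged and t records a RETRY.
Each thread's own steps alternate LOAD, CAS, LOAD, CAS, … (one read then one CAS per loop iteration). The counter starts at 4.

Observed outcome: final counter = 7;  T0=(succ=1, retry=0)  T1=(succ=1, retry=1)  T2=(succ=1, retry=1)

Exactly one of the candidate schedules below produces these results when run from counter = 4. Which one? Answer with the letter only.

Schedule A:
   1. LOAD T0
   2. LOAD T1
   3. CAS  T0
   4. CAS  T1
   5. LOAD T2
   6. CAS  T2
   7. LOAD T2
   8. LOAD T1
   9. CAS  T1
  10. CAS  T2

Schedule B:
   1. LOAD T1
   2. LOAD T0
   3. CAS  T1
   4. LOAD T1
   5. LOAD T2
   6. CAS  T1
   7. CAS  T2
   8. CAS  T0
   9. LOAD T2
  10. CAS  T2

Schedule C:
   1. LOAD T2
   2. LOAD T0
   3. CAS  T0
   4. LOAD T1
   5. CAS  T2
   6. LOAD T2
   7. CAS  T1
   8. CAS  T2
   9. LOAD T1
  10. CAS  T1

Run A:
   1) LOAD T0:  M=4  r_T0=4
   2) LOAD T1:  M=4  r_T1=4
   3) CAS  T0:  M=5  r_T0=4 ✓
   4) CAS  T1:  M=5  r_T1=4 ✗
   5) LOAD T2:  M=5  r_T2=5
   6) CAS  T2:  M=6  r_T2=5 ✓
   7) LOAD T2:  M=6  r_T2=6
   8) LOAD T1:  M=6  r_T1=6
   9) CAS  T1:  M=7  r_T1=6 ✓
  10) CAS  T2:  M=7  r_T2=6 ✗

A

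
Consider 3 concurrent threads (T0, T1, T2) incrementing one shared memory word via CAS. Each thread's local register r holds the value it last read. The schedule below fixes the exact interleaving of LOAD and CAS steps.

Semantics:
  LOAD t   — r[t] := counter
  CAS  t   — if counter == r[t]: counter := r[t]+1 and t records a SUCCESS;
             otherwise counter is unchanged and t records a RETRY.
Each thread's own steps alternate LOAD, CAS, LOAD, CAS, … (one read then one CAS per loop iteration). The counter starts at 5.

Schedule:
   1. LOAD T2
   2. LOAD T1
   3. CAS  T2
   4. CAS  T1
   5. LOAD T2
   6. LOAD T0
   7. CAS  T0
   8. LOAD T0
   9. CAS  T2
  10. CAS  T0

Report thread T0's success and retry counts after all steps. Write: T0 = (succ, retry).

step 1: T2 LOAD ⇒ load; ctr=5 reg=5
step 2: T1 LOAD ⇒ load; ctr=5 reg=5
step 3: T2 CAS ⇒ ok; ctr=6 reg=5
step 4: T1 CAS ⇒ retry; ctr=6 reg=5
step 5: T2 LOAD ⇒ load; ctr=6 reg=6
step 6: T0 LOAD ⇒ load; ctr=6 reg=6
step 7: T0 CAS ⇒ ok; ctr=7 reg=6
step 8: T0 LOAD ⇒ load; ctr=7 reg=7
step 9: T2 CAS ⇒ retry; ctr=7 reg=6
step 10: T0 CAS ⇒ ok; ctr=8 reg=7

T0 = (2, 0)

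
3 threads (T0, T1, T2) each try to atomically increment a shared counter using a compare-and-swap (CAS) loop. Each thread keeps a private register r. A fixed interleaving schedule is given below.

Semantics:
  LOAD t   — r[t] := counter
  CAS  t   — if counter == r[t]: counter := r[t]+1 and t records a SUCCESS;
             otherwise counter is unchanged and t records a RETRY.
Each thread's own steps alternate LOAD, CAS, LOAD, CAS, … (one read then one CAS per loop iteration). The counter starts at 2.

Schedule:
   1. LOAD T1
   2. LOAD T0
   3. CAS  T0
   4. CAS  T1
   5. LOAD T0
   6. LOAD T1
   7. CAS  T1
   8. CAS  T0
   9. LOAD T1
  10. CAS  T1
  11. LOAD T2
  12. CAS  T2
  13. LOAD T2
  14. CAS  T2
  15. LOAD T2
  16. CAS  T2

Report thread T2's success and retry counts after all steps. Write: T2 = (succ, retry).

T2 = (3, 0)

#1 T1 reads 2
#2 T0 reads 2
#3 T0 CAS(2→3) writes; counter now 3
#4 T1 CAS(2→3) fails; counter now 3
#5 T0 reads 3
#6 T1 reads 3
#7 T1 CAS(3→4) writes; counter now 4
#8 T0 CAS(3→4) fails; counter now 4
#9 T1 reads 4
#10 T1 CAS(4→5) writes; counter now 5
#11 T2 reads 5
#12 T2 CAS(5→6) writes; counter now 6
#13 T2 reads 6
#14 T2 CAS(6→7) writes; counter now 7
#15 T2 reads 7
#16 T2 CAS(7→8) writes; counter now 8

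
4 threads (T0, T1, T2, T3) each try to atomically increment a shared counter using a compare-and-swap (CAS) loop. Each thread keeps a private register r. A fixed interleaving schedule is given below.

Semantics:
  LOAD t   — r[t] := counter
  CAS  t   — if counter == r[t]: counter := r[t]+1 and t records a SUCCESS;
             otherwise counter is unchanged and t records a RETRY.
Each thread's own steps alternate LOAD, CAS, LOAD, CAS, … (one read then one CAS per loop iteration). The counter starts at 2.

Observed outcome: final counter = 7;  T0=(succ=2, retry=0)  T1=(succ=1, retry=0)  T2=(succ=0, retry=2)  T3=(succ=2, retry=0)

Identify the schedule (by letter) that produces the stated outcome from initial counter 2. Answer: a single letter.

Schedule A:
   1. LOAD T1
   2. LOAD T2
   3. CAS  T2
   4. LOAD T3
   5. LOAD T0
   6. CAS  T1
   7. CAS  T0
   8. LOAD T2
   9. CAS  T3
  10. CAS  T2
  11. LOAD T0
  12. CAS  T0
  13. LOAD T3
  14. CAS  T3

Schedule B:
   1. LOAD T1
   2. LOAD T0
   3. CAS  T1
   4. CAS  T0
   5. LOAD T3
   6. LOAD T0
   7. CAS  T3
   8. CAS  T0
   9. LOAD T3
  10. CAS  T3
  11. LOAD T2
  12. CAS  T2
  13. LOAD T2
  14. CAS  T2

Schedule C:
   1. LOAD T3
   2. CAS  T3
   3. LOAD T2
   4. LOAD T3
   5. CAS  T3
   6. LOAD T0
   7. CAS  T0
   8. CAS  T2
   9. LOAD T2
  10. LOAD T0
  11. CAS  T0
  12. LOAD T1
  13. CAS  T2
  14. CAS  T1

C

Tracing schedule C:
1. LOAD T3 → mem=2 r[T3]=2 [LOAD]
2. CAS T3 → mem=3 r[T3]=2 [OK]
3. LOAD T2 → mem=3 r[T2]=3 [LOAD]
4. LOAD T3 → mem=3 r[T3]=3 [LOAD]
5. CAS T3 → mem=4 r[T3]=3 [OK]
6. LOAD T0 → mem=4 r[T0]=4 [LOAD]
7. CAS T0 → mem=5 r[T0]=4 [OK]
8. CAS T2 → mem=5 r[T2]=3 [RETRY]
9. LOAD T2 → mem=5 r[T2]=5 [LOAD]
10. LOAD T0 → mem=5 r[T0]=5 [LOAD]
11. CAS T0 → mem=6 r[T0]=5 [OK]
12. LOAD T1 → mem=6 r[T1]=6 [LOAD]
13. CAS T2 → mem=6 r[T2]=5 [RETRY]
14. CAS T1 → mem=7 r[T1]=6 [OK]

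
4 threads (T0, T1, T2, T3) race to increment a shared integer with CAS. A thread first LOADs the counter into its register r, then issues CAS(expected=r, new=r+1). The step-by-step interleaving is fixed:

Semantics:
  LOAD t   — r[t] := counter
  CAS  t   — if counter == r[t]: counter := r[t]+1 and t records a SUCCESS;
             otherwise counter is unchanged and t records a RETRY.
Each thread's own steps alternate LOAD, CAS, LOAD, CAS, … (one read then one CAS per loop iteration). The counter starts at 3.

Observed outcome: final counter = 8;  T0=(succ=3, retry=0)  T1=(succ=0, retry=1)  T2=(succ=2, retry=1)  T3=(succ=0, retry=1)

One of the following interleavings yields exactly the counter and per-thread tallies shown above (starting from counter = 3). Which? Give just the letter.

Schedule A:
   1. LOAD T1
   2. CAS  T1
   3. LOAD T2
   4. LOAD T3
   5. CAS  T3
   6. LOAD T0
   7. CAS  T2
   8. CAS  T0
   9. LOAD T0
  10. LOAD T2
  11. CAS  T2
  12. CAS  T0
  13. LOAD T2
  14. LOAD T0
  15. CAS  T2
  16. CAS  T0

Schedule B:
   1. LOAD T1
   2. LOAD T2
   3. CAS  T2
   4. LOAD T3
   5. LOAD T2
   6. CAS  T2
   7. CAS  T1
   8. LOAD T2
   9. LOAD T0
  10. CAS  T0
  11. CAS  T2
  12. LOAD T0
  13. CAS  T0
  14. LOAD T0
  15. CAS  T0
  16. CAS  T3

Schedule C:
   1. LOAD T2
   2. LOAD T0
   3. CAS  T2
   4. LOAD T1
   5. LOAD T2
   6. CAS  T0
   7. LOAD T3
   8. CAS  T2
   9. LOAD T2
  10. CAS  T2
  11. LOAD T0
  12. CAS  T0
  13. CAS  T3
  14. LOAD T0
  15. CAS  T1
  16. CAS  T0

B

Tracing schedule B:
1. LOAD T1 → mem=3 r[T1]=3 [LOAD]
2. LOAD T2 → mem=3 r[T2]=3 [LOAD]
3. CAS T2 → mem=4 r[T2]=3 [OK]
4. LOAD T3 → mem=4 r[T3]=4 [LOAD]
5. LOAD T2 → mem=4 r[T2]=4 [LOAD]
6. CAS T2 → mem=5 r[T2]=4 [OK]
7. CAS T1 → mem=5 r[T1]=3 [RETRY]
8. LOAD T2 → mem=5 r[T2]=5 [LOAD]
9. LOAD T0 → mem=5 r[T0]=5 [LOAD]
10. CAS T0 → mem=6 r[T0]=5 [OK]
11. CAS T2 → mem=6 r[T2]=5 [RETRY]
12. LOAD T0 → mem=6 r[T0]=6 [LOAD]
13. CAS T0 → mem=7 r[T0]=6 [OK]
14. LOAD T0 → mem=7 r[T0]=7 [LOAD]
15. CAS T0 → mem=8 r[T0]=7 [OK]
16. CAS T3 → mem=8 r[T3]=4 [RETRY]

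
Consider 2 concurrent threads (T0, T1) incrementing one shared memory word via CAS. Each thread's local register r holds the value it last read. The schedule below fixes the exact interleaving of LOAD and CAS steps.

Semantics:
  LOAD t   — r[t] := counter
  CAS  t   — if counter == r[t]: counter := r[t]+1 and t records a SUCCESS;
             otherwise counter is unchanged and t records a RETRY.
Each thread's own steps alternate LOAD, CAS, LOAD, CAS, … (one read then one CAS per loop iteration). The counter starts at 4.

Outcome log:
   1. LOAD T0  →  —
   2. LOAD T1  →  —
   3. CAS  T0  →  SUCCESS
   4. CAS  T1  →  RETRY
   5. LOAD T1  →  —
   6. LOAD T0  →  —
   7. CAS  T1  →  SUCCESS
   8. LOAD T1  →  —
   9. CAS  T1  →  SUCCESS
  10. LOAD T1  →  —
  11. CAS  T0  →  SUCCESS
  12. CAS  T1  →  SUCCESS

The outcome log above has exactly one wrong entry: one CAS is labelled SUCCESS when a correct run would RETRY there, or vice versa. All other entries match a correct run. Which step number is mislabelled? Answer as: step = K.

Reference trace:
1. LOAD T0 → mem=4 r[T0]=4 [LOAD]
2. LOAD T1 → mem=4 r[T1]=4 [LOAD]
3. CAS T0 → mem=5 r[T0]=4 [OK]
4. CAS T1 → mem=5 r[T1]=4 [RETRY]
5. LOAD T1 → mem=5 r[T1]=5 [LOAD]
6. LOAD T0 → mem=5 r[T0]=5 [LOAD]
7. CAS T1 → mem=6 r[T1]=5 [OK]
8. LOAD T1 → mem=6 r[T1]=6 [LOAD]
9. CAS T1 → mem=7 r[T1]=6 [OK]
10. LOAD T1 → mem=7 r[T1]=7 [LOAD]
11. CAS T0 → mem=7 r[T0]=5 [RETRY]
12. CAS T1 → mem=8 r[T1]=7 [OK]
Flip is step 11.

step = 11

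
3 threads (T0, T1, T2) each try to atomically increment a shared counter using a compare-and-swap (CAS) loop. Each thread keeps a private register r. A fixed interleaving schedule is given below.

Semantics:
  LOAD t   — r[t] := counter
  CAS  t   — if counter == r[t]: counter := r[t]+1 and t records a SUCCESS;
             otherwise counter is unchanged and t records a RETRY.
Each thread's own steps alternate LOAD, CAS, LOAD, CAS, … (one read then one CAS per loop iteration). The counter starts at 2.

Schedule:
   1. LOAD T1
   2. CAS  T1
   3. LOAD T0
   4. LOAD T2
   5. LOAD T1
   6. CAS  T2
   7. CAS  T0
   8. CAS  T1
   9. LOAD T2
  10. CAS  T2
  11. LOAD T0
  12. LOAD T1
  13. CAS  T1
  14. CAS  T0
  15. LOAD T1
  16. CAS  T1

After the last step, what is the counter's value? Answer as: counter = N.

[1] T1.load  rd  (counter 2, T1.r 2)
[2] T1.cas  hit  (counter 3, T1.r 2)
[3] T0.load  rd  (counter 3, T0.r 3)
[4] T2.load  rd  (counter 3, T2.r 3)
[5] T1.load  rd  (counter 3, T1.r 3)
[6] T2.cas  hit  (counter 4, T2.r 3)
[7] T0.cas  miss  (counter 4, T0.r 3)
[8] T1.cas  miss  (counter 4, T1.r 3)
[9] T2.load  rd  (counter 4, T2.r 4)
[10] T2.cas  hit  (counter 5, T2.r 4)
[11] T0.load  rd  (counter 5, T0.r 5)
[12] T1.load  rd  (counter 5, T1.r 5)
[13] T1.cas  hit  (counter 6, T1.r 5)
[14] T0.cas  miss  (counter 6, T0.r 5)
[15] T1.load  rd  (counter 6, T1.r 6)
[16] T1.cas  hit  (counter 7, T1.r 6)

counter = 7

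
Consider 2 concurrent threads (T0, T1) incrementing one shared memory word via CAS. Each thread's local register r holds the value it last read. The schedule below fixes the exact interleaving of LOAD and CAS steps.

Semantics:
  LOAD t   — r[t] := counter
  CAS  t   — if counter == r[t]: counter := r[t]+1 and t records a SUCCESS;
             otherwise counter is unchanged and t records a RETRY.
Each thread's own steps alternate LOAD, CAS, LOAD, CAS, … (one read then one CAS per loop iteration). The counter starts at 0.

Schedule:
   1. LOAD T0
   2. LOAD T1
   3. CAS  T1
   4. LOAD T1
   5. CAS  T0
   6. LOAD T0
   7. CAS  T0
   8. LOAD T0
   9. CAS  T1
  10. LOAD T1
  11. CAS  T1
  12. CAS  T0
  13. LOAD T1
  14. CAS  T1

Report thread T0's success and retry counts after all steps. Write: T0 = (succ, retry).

#1 T0 reads 0
#2 T1 reads 0
#3 T1 CAS(0→1) writes; counter now 1
#4 T1 reads 1
#5 T0 CAS(0→1) fails; counter now 1
#6 T0 reads 1
#7 T0 CAS(1→2) writes; counter now 2
#8 T0 reads 2
#9 T1 CAS(1→2) fails; counter now 2
#10 T1 reads 2
#11 T1 CAS(2→3) writes; counter now 3
#12 T0 CAS(2→3) fails; counter now 3
#13 T1 reads 3
#14 T1 CAS(3→4) writes; counter now 4

T0 = (1, 2)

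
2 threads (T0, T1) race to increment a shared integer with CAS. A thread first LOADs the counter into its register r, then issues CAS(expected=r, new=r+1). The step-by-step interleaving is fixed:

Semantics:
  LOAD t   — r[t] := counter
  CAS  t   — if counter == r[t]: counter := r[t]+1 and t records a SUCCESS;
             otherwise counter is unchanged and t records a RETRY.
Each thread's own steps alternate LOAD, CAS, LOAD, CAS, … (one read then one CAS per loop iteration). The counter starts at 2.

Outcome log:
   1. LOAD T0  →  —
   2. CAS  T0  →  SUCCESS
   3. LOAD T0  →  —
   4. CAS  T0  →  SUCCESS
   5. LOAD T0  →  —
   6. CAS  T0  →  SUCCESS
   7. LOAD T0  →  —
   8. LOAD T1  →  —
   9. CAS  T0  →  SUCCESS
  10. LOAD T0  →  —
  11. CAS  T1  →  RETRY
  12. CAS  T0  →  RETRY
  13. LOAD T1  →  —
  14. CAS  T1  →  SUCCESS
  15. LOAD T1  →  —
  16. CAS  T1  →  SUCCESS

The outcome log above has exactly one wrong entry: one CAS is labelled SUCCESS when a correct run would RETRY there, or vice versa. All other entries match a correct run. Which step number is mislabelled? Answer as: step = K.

Reference trace:
T0 LOAD — after: cnt=2, r=2 — load
T0 CAS — after: cnt=3, r=2 — ok
T0 LOAD — after: cnt=3, r=3 — load
T0 CAS — after: cnt=4, r=3 — ok
T0 LOAD — after: cnt=4, r=4 — load
T0 CAS — after: cnt=5, r=4 — ok
T0 LOAD — after: cnt=5, r=5 — load
T1 LOAD — after: cnt=5, r=5 — load
T0 CAS — after: cnt=6, r=5 — ok
T0 LOAD — after: cnt=6, r=6 — load
T1 CAS — after: cnt=6, r=5 — retry
T0 CAS — after: cnt=7, r=6 — ok
T1 LOAD — after: cnt=7, r=7 — load
T1 CAS — after: cnt=8, r=7 — ok
T1 LOAD — after: cnt=8, r=8 — load
T1 CAS — after: cnt=9, r=8 — ok
Log disagrees first at step 12.

step = 12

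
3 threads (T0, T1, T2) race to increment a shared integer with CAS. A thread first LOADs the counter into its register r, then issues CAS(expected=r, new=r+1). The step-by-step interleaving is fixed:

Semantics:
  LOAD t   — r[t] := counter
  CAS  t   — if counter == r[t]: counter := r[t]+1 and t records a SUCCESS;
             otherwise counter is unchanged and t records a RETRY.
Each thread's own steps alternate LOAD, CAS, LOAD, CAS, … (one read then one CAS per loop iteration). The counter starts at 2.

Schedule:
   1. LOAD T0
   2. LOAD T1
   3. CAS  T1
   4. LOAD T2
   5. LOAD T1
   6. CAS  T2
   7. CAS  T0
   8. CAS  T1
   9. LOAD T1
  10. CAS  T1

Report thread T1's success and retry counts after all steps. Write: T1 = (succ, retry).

step 1: T0 LOAD ⇒ load; ctr=2 reg=2
step 2: T1 LOAD ⇒ load; ctr=2 reg=2
step 3: T1 CAS ⇒ ok; ctr=3 reg=2
step 4: T2 LOAD ⇒ load; ctr=3 reg=3
step 5: T1 LOAD ⇒ load; ctr=3 reg=3
step 6: T2 CAS ⇒ ok; ctr=4 reg=3
step 7: T0 CAS ⇒ retry; ctr=4 reg=2
step 8: T1 CAS ⇒ retry; ctr=4 reg=3
step 9: T1 LOAD ⇒ load; ctr=4 reg=4
step 10: T1 CAS ⇒ ok; ctr=5 reg=4

T1 = (2, 1)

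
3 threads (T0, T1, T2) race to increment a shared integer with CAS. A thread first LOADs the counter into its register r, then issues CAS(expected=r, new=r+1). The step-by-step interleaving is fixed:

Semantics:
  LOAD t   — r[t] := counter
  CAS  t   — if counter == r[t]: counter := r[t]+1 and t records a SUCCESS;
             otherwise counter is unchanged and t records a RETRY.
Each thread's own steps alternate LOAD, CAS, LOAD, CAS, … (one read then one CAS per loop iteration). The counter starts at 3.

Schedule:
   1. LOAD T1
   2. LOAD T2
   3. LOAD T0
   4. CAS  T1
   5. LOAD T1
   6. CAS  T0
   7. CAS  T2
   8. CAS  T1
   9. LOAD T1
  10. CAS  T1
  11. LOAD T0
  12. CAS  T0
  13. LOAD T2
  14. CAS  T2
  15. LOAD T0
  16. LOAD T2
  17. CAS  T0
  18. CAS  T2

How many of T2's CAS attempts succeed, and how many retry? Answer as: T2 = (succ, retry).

T2 = (1, 2)

step 1: T1 LOAD ⇒ load; ctr=3 reg=3
step 2: T2 LOAD ⇒ load; ctr=3 reg=3
step 3: T0 LOAD ⇒ load; ctr=3 reg=3
step 4: T1 CAS ⇒ ok; ctr=4 reg=3
step 5: T1 LOAD ⇒ load; ctr=4 reg=4
step 6: T0 CAS ⇒ retry; ctr=4 reg=3
step 7: T2 CAS ⇒ retry; ctr=4 reg=3
step 8: T1 CAS ⇒ ok; ctr=5 reg=4
step 9: T1 LOAD ⇒ load; ctr=5 reg=5
step 10: T1 CAS ⇒ ok; ctr=6 reg=5
step 11: T0 LOAD ⇒ load; ctr=6 reg=6
step 12: T0 CAS ⇒ ok; ctr=7 reg=6
step 13: T2 LOAD ⇒ load; ctr=7 reg=7
step 14: T2 CAS ⇒ ok; ctr=8 reg=7
step 15: T0 LOAD ⇒ load; ctr=8 reg=8
step 16: T2 LOAD ⇒ load; ctr=8 reg=8
step 17: T0 CAS ⇒ ok; ctr=9 reg=8
step 18: T2 CAS ⇒ retry; ctr=9 reg=8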